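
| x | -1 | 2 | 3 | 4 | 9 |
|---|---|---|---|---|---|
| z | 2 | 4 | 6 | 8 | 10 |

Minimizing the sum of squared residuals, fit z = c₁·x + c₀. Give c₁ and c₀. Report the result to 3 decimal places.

Forming AᵀA = [[111, 17]; [17, 5]] and Aᵀz = [146, 30]ᵀ gives AᵀA·[c₁, c₀]ᵀ = Aᵀz.
Eliminating c₀: 5·(row 1) − 17·(row 2) gives 266·c₁ = 5·146 − 17·30 = 220, so c₁ = 110/133.
Then c₀ = (30 − 17·(110/133))/5 = 424/133.

c₁ = 0.827, c₀ = 3.188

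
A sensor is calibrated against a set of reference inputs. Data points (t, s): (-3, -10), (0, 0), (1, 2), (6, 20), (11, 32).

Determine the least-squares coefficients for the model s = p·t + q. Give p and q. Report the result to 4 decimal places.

p = 3.0492, q = -0.3475

Compute the Gram sums: Σt·t = 167, Σt = 15, Σ1 = 5.
Right-hand side: Σt·s = 504, Σs = 44.
So XᵀX·[p, q]ᵀ = Xᵀs: [[167, 15]; [15, 5]]·[p, q]ᵀ = [504, 44]ᵀ.
Δ = 167·5 − 15² = 610.
p = (504·5 − 15·44)/610 = 186/61; q = (167·44 − 15·504)/610 = -106/305.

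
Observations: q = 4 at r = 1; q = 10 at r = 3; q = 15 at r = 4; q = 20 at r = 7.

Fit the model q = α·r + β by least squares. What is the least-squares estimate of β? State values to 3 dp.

β = 2.200

With design matrix A, AᵀA = [[75, 15]; [15, 4]] and Aᵀq = [234, 49]ᵀ.
Eliminating β: 4·(row 1) − 15·(row 2) gives 75·α = 4·234 − 15·49 = 201, so α = 67/25.
Then β = (49 − 15·(67/25))/4 = 11/5.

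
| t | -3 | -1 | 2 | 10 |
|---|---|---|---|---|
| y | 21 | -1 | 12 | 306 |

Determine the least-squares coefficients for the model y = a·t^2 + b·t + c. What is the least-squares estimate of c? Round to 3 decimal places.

The normal equations are: 10098·a + 980·b + 114·c = 30836;  980·a + 114·b + 8·c = 3022;  114·a + 8·b + 4·c = 338.
Row-reducing yields a = 156851/52849, b = 61549/52849, c = -99/41.

c = -2.415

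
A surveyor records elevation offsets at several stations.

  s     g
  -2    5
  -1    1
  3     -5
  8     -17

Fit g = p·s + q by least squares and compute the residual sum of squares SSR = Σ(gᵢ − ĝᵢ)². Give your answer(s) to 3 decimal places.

From the data, Σs·s = 78, Σs = 8, Σ1 = 4.
Moment sums: Σs·g = -162, Σg = -16.
AᵀA·[p, q]ᵀ = Aᵀg becomes [[78, 8]; [8, 4]]·[p, q]ᵀ = [-162, -16]ᵀ.
Eliminating q: 4·(row 1) − 8·(row 2) gives 248·p = 4·(-162) − 8·(-16) = -520, so p = -65/31.
Then q = ((-16) − 8·(-65/31))/4 = 6/31.
Residuals: 19/31, -40/31, 34/31, -13/31; SSR = 106/31.

SSR = 3.419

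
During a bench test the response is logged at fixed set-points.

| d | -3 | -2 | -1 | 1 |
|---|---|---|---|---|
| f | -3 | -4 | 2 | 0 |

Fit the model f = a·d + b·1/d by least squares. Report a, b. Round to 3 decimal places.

Compute the Gram sums: Σd·d = 15, Σd·1/d = 4, Σ1/d·1/d = 85/36.
For Mᵀf: Σd·f = 15, Σ1/d·f = 1.
Normal equations: [[15, 4]; [4, 85/36]]·[a, b]ᵀ = [15, 1]ᵀ.
Δ = 15·(85/36) − 4² = 233/12.
a = (15·(85/36) − 4·1)/(233/12) = 377/233; b = (15·1 − 4·15)/(233/12) = -540/233.

a = 1.618, b = -2.318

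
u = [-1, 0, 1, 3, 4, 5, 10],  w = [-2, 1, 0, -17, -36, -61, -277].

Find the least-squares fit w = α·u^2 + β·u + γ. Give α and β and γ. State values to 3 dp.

α = -3.044, β = 2.548, γ = 2.084

Normal-equation sums: Σu^2·u^2 = 10964, Σu^2·u = 1216, Σu^2 = 152, Σu·u = 152, Σu = 22, Σ1 = 7.
Right-hand side: Σu^2·w = -29956, Σu·w = -3268, Σw = -392.
Inverting the 3×3 Gram matrix, [α, β, γ]ᵀ = [-119717/39333, 100213/39333, 27322/13111]ᵀ.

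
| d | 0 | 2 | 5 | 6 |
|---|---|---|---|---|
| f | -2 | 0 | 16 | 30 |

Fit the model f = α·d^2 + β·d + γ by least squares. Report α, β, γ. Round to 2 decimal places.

α = 1.21, β = -2.19, γ = -1.56

Compute the Gram sums: Σd^2·d^2 = 1937, Σd^2·d = 349, Σd^2 = 65, Σd·d = 65, Σd = 13, Σ1 = 4.
Right-hand side: Σd^2·f = 1480, Σd·f = 260, Σf = 44.
So MᵀM·[α, β, γ]ᵀ = Mᵀf: [[1937, 349, 65]; [349, 65, 13]; [65, 13, 4]]·[α, β, γ]ᵀ = [1480, 260, 44]ᵀ.
Row-reducing yields α = 143/118, β = -259/118, γ = -92/59.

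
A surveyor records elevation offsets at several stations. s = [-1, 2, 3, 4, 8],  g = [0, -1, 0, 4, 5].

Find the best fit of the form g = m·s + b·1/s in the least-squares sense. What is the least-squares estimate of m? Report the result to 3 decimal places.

m = 0.654

Sums needed: Σs·s = 94, Σs·1/s = 5, Σ1/s·1/s = 829/576.
For Xᵀg: Σs·g = 54, Σ1/s·g = 9/8.
XᵀX·[m, b]ᵀ = Xᵀg becomes [[94, 5]; [5, 829/576]]·[m, b]ᵀ = [54, 9/8]ᵀ.
Eliminating b: (829/576)·(row 1) − 5·(row 2) gives (31763/288)·m = (829/576)·54 − 5·(9/8) = 2307/32, so m = 20763/31763.
Then b = ((9/8) − 5·(20763/31763))/(829/576) = -47304/31763.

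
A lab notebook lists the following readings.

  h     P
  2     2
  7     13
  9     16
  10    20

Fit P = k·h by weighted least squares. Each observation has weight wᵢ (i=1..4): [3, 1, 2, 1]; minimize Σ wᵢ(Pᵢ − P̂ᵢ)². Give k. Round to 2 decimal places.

k = 1.83

Compute the Gram sums: Σwᵢ·h·h = 323.
For XᵀWP: Σwᵢ·h·P = 591.
Normal equations: [[323]]·[k]ᵀ = [591]ᵀ.
Hence k = 591 / 323 ≈ 1.82972.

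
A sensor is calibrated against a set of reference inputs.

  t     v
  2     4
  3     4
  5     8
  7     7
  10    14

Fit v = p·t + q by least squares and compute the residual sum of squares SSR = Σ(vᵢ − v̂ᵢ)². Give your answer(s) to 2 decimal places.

SSR = 8.45

The normal equations are: 187·p + 27·q = 249;  27·p + 5·q = 37.
(Σt·t = 187, Σt = 27, Σ1 = 5, Σt·v = 249, Σv = 37.)
Determinant 187·5 − 27² = 206.
p = (249·5 − 27·37)/206 = 123/103; q = (187·37 − 27·249)/206 = 98/103.
Residuals: 68/103, -55/103, 111/103, -238/103, 114/103; SSR = 870/103.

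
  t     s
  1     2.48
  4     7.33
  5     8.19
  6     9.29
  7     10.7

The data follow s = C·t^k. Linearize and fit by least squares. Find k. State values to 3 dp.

Let Y = ln s. Fitting Y = k·ln t + ln C by least squares:
Sums: Σln t = 6.7334, Σ(ln t)² = 11.5091, Σln s = 9.6023, Σln t·ln s = 14.7520.
Normal system: [[11.5091, 6.7334]; [6.7334, 5]]·[k, ln C]ᵀ = [14.7520, 9.6023]ᵀ.
Slope k = (n·Σln t·ln s − Σln t·Σln s)/(n·Σ(ln t)² − (Σln t)²) = (5·14.7520 − 6.7334·9.6023)/12.2067 = 0.74578; ln C = (Σln s − k·Σln t)/n = 0.91613.

k = 0.746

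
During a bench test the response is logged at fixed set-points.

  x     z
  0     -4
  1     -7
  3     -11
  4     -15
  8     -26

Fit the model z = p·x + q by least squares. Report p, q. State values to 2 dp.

From the data, Σx·x = 90, Σx = 16, Σ1 = 5.
For Mᵀz: Σx·z = -308, Σz = -63.
Normal equations: [[90, 16]; [16, 5]]·[p, q]ᵀ = [-308, -63]ᵀ.
Δ = 90·5 − 16² = 194.
p = ((-308)·5 − 16·(-63))/194 = -266/97; q = (90·(-63) − 16·(-308))/194 = -371/97.

p = -2.74, q = -3.82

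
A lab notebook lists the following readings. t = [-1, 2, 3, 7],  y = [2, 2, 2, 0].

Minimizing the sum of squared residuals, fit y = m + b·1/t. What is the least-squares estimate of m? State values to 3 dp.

From the data, Σ1 = 4, Σ1/t = -1/42, Σ1/t·1/t = 2437/1764.
For Mᵀy: Σy = 6, Σ1/t·y = -1/3.
det = 4·(2437/1764) − (-1/42)² = 1083/196.
m = (6·(2437/1764) − (-1/42)·(-1/3))/(1083/196) = 14608/9747; b = (4·(-1/3) − (-1/42)·6)/(1083/196) = -700/3249.

m = 1.499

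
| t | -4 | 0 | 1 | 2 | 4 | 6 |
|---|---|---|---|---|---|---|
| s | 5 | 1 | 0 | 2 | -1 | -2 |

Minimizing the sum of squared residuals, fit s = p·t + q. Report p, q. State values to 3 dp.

Entries of MᵀM: Σt·t = 73, Σt = 9, Σ1 = 6.
Right-hand side: Σt·s = -32, Σs = 5.
Δ = 73·6 − 9² = 357.
p = ((-32)·6 − 9·5)/357 = -79/119; q = (73·5 − 9·(-32))/357 = 653/357.

p = -0.664, q = 1.829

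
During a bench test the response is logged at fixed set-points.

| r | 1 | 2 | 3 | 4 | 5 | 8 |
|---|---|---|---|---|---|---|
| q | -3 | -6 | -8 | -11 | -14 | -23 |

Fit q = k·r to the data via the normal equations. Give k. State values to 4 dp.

k = -2.8319

The normal system XᵀX·[k]ᵀ = Xᵀq is [[119]]·[k]ᵀ = [-337]ᵀ.
Hence k = -337 / 119 ≈ -2.83193.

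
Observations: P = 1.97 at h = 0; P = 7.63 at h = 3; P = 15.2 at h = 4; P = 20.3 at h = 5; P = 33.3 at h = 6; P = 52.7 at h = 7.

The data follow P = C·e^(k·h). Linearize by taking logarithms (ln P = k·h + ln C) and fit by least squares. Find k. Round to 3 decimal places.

Taking logs, ln P = k·h + ln C, so regress ln P on h.
AᵀA = [[135.0000, 25.0000]; [25.0000, 6]], rhs = [80.8202, 15.9122]ᵀ  (here Σh = 25.0000, Σ(h)² = 135.0000, Σln P = 15.9122, Σh·ln P = 80.8202).
Δ = 135.0000·6 − (25.0000)² = 185.0000; k = (80.8202·6 − 25.0000·15.9122)/185.0000 = 0.47090, ln C = (135.0000·15.9122 − 25.0000·80.8202)/185.0000 = 0.68996.

k = 0.471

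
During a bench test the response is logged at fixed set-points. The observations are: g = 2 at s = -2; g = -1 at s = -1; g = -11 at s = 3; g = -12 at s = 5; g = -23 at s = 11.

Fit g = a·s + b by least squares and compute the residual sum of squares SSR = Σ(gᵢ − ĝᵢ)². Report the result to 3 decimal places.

SSR = 7.741

Setting ∂/∂a … = 0 gives: 160·a + 16·b = -349;  16·a + 5·b = -45.
Δ = 160·5 − 16² = 544.
a = ((-349)·5 − 16·(-45))/544 = -1025/544; b = (160·(-45) − 16·(-349))/544 = -101/34.
Residuals: 327/272, 47/544, -1293/544, 213/544, 379/544; SSR = 4211/544.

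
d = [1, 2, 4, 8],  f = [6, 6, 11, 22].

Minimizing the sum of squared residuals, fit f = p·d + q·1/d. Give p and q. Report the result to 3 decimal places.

From the data, Σd·d = 85, Σd·1/d = 4, Σ1/d·1/d = 85/64.
Right-hand side: Σd·f = 238, Σ1/d·f = 29/2.
XᵀX·[p, q]ᵀ = Xᵀf becomes [[85, 4]; [4, 85/64]]·[p, q]ᵀ = [238, 29/2]ᵀ.
det = 85·(85/64) − 4² = 6201/64.
p = (238·(85/64) − 4·(29/2))/(6201/64) = 5506/2067; q = (85·(29/2) − 4·238)/(6201/64) = 5984/2067.

p = 2.664, q = 2.895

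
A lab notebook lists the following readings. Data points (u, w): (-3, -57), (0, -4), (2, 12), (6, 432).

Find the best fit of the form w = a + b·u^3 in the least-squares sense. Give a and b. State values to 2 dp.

a = -3.52, b = 2.02

Compute the Gram sums: Σ1 = 4, Σu^3 = 197, Σu^3·u^3 = 47449.
For Aᵀw: Σw = 383, Σu^3·w = 94947.
AᵀA·[a, b]ᵀ = Aᵀw becomes [[4, 197]; [197, 47449]]·[a, b]ᵀ = [383, 94947]ᵀ.
Δ = 4·47449 − 197² = 150987.
a = (383·47449 − 197·94947)/150987 = -531592/150987; b = (4·94947 − 197·383)/150987 = 304337/150987.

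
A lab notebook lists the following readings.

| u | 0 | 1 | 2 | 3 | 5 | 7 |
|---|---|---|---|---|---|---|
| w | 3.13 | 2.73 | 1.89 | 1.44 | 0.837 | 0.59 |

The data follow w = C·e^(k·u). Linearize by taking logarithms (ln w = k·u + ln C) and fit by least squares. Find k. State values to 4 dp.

Linearized form: ln w = k·u + ln C. From the 6 transformed points,
Over the data: Σu = 18.0000, Σ(u)² = 88.0000, Σln w = 2.4410, Σu·ln w = -1.2117.
Normal system: [[88.0000, 18.0000]; [18.0000, 6]]·[k, ln C]ᵀ = [-1.2117, 2.4410]ᵀ.
Δ = 88.0000·6 − (18.0000)² = 204.0000; k = (-1.2117·6 − 18.0000·2.4410)/204.0000 = -0.25102, ln C = (88.0000·2.4410 − 18.0000·-1.2117)/204.0000 = 1.15989.

k = -0.2510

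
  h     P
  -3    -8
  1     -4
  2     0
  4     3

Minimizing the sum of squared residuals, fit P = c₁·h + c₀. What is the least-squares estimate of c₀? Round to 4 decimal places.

From the data, Σh·h = 30, Σh = 4, Σ1 = 4.
Right-hand side: Σh·P = 32, ΣP = -9.
XᵀX·[c₁, c₀]ᵀ = XᵀP becomes [[30, 4]; [4, 4]]·[c₁, c₀]ᵀ = [32, -9]ᵀ.
det = 30·4 − 4² = 104.
c₁ = (32·4 − 4·(-9))/104 = 41/26; c₀ = (30·(-9) − 4·32)/104 = -199/52.

c₀ = -3.8269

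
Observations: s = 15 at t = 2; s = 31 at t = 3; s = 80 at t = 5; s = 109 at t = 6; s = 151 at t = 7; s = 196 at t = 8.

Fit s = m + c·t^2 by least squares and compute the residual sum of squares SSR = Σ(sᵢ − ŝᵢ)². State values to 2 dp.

SSR = 9.48

The normal equations are: 6·m + 187·c = 582;  187·m + 8515·c = 26206.
(Σ1 = 6, Σt^2 = 187, Σt^2·t^2 = 8515, Σs = 582, Σt^2·s = 26206.)
Δ = 6·8515 − 187² = 16121.
m = (582·8515 − 187·26206)/16121 = 55208/16121; c = (6·26206 − 187·582)/16121 = 48402/16121.
Residuals: -7001/16121, 1275/2303, 24422/16121, -40491/16121, 7365/16121, 6780/16121; SSR = 152896/16121.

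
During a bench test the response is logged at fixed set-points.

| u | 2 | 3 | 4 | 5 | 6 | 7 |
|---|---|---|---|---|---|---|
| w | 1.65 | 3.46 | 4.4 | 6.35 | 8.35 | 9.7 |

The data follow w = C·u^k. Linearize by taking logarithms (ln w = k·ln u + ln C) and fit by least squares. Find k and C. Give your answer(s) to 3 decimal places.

k = 1.397, C = 0.666

Taking logs, ln w = k·ln u + ln C, so regress ln w on ln u.
Σln u = 8.5252, Σ(ln u)² = 13.1965, Σln w = 9.4665, Σln u·ln w = 14.9636.
Normal system: [[13.1965, 8.5252]; [8.5252, 6]]·[k, ln C]ᵀ = [14.9636, 9.4665]ᵀ.
Solving (det = 6.5005): k = 1.39658, ln C = -0.40660, so C = exp(-0.40660) = 0.66591.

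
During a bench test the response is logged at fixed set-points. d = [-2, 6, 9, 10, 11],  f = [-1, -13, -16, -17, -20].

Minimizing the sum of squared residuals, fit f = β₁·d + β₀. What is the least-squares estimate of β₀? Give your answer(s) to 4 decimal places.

Normal-equation sums: Σd·d = 342, Σd = 34, Σ1 = 5.
Moment sums: Σd·f = -610, Σf = -67.
Normal equations: [[342, 34]; [34, 5]]·[β₁, β₀]ᵀ = [-610, -67]ᵀ.
Δ = 342·5 − 34² = 554.
β₁ = ((-610)·5 − 34·(-67))/554 = -386/277; β₀ = (342·(-67) − 34·(-610))/554 = -1087/277.

β₀ = -3.9242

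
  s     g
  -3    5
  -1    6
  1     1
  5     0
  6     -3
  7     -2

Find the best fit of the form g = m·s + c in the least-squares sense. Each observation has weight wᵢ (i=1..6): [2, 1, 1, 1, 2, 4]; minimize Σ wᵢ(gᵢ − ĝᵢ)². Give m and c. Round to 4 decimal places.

Compute the Gram sums: Σwᵢ·s·s = 313, Σwᵢ·s = 39, Σwᵢ·1 = 11.
Right-hand side: Σwᵢ·s·g = -127, Σwᵢ·g = 3.
Normal equations: [[313, 39]; [39, 11]]·[m, c]ᵀ = [-127, 3]ᵀ.
Δ = 313·11 − 39² = 1922.
m = ((-127)·11 − 39·3)/1922 = -757/961; c = (313·3 − 39·(-127))/1922 = 2946/961.

m = -0.7877, c = 3.0656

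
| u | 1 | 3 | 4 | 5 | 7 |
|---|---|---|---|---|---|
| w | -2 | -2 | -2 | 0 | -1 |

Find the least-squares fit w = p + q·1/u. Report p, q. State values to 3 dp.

Forming AᵀA = [[5, 809/420]; [809/420, 217681/176400]] and Aᵀw = [-7, -139/42]ᵀ gives AᵀA·[p, q]ᵀ = Aᵀw.
det = 5·(217681/176400) − (809/420)² = 108481/44100.
p = ((-7)·(217681/176400) − (809/420)·(-139/42))/(108481/44100) = -399257/433924; q = (5·(-139/42) − (809/420)·(-7))/(108481/44100) = -135135/108481.

p = -0.920, q = -1.246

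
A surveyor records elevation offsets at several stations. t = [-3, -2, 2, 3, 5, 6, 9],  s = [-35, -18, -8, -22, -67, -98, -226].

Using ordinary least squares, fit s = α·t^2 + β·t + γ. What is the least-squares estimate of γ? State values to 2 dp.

The normal equations are: 8676·α + 1070·β + 168·γ = -24126;  1070·α + 168·β + 20·γ = -2898;  168·α + 20·β + 7·γ = -474.
(Σt^2·t^2 = 8676, Σt^2·t = 1070, Σt^2 = 168, Σt·t = 168, Σt = 20, Σ1 = 7, Σt^2·s = -24126, Σt·s = -2898, Σs = -474.)
Solving the 3×3 system (Gaussian elimination) gives α = -879615/291761, β = 618609/291761, γ = -413082/291761.

γ = -1.42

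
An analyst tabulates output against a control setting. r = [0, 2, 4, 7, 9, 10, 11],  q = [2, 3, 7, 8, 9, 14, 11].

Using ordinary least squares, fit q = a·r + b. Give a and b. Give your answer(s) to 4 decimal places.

Compute the Gram sums: Σr·r = 371, Σr = 43, Σ1 = 7.
And Σr·q = 432, Σq = 54.
det = 371·7 − 43² = 748.
a = (432·7 − 43·54)/748 = 351/374; b = (371·54 − 43·432)/748 = 729/374.

a = 0.9385, b = 1.9492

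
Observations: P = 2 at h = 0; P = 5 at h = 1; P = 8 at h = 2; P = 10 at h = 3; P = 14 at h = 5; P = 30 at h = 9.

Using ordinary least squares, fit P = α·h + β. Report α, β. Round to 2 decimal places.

α = 3.02, β = 1.44

With design matrix A, AᵀA = [[120, 20]; [20, 6]] and AᵀP = [391, 69]ᵀ.
Δ = 120·6 − 20² = 320.
α = (391·6 − 20·69)/320 = 483/160; β = (120·69 − 20·391)/320 = 23/16.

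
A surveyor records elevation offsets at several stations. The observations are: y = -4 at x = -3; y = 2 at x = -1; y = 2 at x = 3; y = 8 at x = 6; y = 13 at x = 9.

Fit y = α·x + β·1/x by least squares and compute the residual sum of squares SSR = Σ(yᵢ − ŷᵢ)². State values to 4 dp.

Entries of MᵀM: Σx·x = 136, Σx·1/x = 5, Σ1/x·1/x = 409/324.
Moment sums: Σx·y = 181, Σ1/x·y = 25/9.
Normal equations: [[136, 5]; [5, 409/324]]·[α, β]ᵀ = [181, 25/9]ᵀ.
Determinant 136·(409/324) − 5² = 11881/81.
α = (181·(409/324) − 5·(25/9))/(11881/81) = 69529/47524; β = (136·(25/9) − 5·181)/(11881/81) = -42705/11881.
Residuals: -38449/47524, -6243/47524, -56599/47524, -2128/11881, 11031/47524; SSR = 103419/47524.

SSR = 2.1761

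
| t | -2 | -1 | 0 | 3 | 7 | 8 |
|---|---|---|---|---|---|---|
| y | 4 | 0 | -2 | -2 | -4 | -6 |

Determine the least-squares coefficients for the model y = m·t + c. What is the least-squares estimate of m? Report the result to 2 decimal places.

m = -0.73

Normal-equation sums: Σt·t = 127, Σt = 15, Σ1 = 6.
Right-hand side: Σt·y = -90, Σy = -10.
Normal equations: [[127, 15]; [15, 6]]·[m, c]ᵀ = [-90, -10]ᵀ.
Δ = 127·6 − 15² = 537.
m = ((-90)·6 − 15·(-10))/537 = -130/179; c = (127·(-10) − 15·(-90))/537 = 80/537.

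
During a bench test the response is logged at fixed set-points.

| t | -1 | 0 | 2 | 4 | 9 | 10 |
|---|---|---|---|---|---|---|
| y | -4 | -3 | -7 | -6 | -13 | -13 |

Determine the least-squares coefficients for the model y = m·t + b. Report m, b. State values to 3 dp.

m = -0.915, b = -4.006

With design matrix X, XᵀX = [[202, 24]; [24, 6]] and Xᵀy = [-281, -46]ᵀ.
det = 202·6 − 24² = 636.
m = ((-281)·6 − 24·(-46))/636 = -97/106; b = (202·(-46) − 24·(-281))/636 = -637/159.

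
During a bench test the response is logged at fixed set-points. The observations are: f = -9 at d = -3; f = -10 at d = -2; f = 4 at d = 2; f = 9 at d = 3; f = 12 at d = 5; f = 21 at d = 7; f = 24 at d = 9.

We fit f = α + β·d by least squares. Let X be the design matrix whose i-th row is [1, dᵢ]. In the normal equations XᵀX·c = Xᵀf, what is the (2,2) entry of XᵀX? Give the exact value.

Row 2 ↔ basis d, column 2 ↔ basis d, so (XᵀX)_{2,2} = Σᵢ (d)·(d) = (-3)·(-3) + (-2)·(-2) + (2)·(2) + (3)·(3) + (5)·(5) + (7)·(7) + (9)·(9) = 181.

181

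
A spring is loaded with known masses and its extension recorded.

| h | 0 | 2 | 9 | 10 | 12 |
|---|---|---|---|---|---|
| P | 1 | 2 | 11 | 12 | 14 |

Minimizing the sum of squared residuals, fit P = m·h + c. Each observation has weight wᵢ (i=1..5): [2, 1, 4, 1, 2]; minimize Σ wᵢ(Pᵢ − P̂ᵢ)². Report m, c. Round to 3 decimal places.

m = 1.126, c = 0.696

With design matrix X, XᵀWX = [[716, 72]; [72, 10]] and XᵀWP = [856, 88]ᵀ.
Δ = 716·10 − 72² = 1976.
m = (856·10 − 72·88)/1976 = 278/247; c = (716·88 − 72·856)/1976 = 172/247.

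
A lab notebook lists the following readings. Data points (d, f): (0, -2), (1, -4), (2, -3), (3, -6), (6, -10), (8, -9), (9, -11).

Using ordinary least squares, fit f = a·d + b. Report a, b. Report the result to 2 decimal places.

a = -0.97, b = -2.41

Normal-equation sums: Σd·d = 195, Σd = 29, Σ1 = 7.
Right-hand side: Σd·f = -259, Σf = -45.
AᵀA·[a, b]ᵀ = Aᵀf becomes [[195, 29]; [29, 7]]·[a, b]ᵀ = [-259, -45]ᵀ.
det = 195·7 − 29² = 524.
a = ((-259)·7 − 29·(-45))/524 = -127/131; b = (195·(-45) − 29·(-259))/524 = -316/131.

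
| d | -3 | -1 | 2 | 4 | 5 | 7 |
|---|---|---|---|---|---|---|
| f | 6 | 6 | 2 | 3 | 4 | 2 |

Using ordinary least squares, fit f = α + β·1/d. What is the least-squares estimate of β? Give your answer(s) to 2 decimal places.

Entries of MᵀM: Σ1 = 6, Σ1/d = -101/420, Σ1/d·1/d = 261781/176400.
Moment sums: Σf = 23, Σ1/d·f = -723/140.
MᵀM·[α, β]ᵀ = Mᵀf becomes [[6, -101/420]; [-101/420, 261781/176400]]·[α, β]ᵀ = [23, -723/140]ᵀ.
det = 6·(261781/176400) − (-101/420)² = 312097/35280.
α = (23·(261781/176400) − (-101/420)·(-723/140))/(312097/35280) = 5801894/1560485; β = (6·(-723/140) − (-101/420)·23)/(312097/35280) = -898044/312097.

β = -2.88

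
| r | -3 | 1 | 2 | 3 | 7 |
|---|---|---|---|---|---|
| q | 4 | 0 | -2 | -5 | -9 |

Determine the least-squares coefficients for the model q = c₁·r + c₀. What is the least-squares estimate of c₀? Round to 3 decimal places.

c₀ = 0.292

With design matrix A, AᵀA = [[72, 10]; [10, 5]] and Aᵀq = [-94, -12]ᵀ.
Determinant 72·5 − 10² = 260.
c₁ = ((-94)·5 − 10·(-12))/260 = -35/26; c₀ = (72·(-12) − 10·(-94))/260 = 19/65.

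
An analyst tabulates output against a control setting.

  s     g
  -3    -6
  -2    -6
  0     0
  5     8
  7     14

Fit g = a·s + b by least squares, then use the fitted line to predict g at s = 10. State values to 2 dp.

ĝ = 19.16

Normal-equation sums: Σs·s = 87, Σs = 7, Σ1 = 5.
For Xᵀg: Σs·g = 168, Σg = 10.
det = 87·5 − 7² = 386.
a = (168·5 − 7·10)/386 = 385/193; b = (87·10 − 7·168)/386 = -153/193.
At s = 10: ĝ = (385/193)·(10) + (-153/193)·(1) = 3697/193.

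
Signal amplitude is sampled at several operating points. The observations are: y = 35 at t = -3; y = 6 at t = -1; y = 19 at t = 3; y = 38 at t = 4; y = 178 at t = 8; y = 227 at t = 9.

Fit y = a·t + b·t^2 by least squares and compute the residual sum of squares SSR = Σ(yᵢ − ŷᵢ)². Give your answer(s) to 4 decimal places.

Setting ∂/∂a … = 0 gives: 180·a + 1304·b = 3565;  1304·a + 11076·b = 30879.
Δ = 180·11076 − 1304² = 293264.
a = (3565·11076 − 1304·30879)/293264 = -195069/73316; b = (180·30879 − 1304·3565)/293264 = 227365/73316.
Residuals: -16358/18329, 8731/36658, -34037/36658, -17889/18329, 14860/18329, -4553/18329; SSR = 124157/36658.

SSR = 3.3869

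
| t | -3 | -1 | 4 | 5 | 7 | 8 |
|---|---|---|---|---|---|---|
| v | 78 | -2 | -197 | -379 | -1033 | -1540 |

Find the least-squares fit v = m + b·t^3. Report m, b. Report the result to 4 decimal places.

From the data, Σ1 = 6, Σt^3 = 1016, Σt^3·t^3 = 400244.
For Mᵀv: Σv = -3073, Σt^3·v = -1204886.
So MᵀM·[m, b]ᵀ = Mᵀv: [[6, 1016]; [1016, 400244]]·[m, b]ᵀ = [-3073, -1204886]ᵀ.
det = 6·400244 − 1016² = 1369208.
m = ((-3073)·400244 − 1016·(-1204886))/1369208 = -1446409/342302; b = (6·(-1204886) − 1016·(-3073))/1369208 = -1026787/342302.

m = -4.2255, b = -2.9997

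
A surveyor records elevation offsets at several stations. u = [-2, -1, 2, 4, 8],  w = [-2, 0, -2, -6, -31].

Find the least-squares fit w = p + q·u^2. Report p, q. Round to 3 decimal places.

Compute the Gram sums: Σ1 = 5, Σu^2 = 89, Σu^2·u^2 = 4385.
Right-hand side: Σw = -41, Σu^2·w = -2096.
Normal equations: [[5, 89]; [89, 4385]]·[p, q]ᵀ = [-41, -2096]ᵀ.
det = 5·4385 − 89² = 14004.
p = ((-41)·4385 − 89·(-2096))/14004 = 751/1556; q = (5·(-2096) − 89·(-41))/14004 = -759/1556.

p = 0.483, q = -0.488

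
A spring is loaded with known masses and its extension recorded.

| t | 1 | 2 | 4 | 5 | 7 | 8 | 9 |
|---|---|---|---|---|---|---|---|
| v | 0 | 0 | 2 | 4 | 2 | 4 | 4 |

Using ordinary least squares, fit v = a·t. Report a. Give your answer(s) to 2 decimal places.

MᵀM·[a]ᵀ = Mᵀv reads: 240·a = 110.
Hence a = 110 / 240 ≈ 0.458333.

a = 0.46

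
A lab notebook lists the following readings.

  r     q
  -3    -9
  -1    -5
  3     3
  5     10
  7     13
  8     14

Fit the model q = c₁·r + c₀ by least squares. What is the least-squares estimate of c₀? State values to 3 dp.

c₀ = -2.589

From the data, Σr·r = 157, Σr = 19, Σ1 = 6.
And Σr·q = 294, Σq = 26.
Δ = 157·6 − 19² = 581.
c₁ = (294·6 − 19·26)/581 = 1270/581; c₀ = (157·26 − 19·294)/581 = -1504/581.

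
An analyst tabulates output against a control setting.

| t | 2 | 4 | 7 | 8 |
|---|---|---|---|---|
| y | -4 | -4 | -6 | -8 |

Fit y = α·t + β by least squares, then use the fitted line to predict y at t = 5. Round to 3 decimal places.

The normal system XᵀX·[α, β]ᵀ = Xᵀy is [[133, 21]; [21, 4]]·[α, β]ᵀ = [-130, -22]ᵀ.
det = 133·4 − 21² = 91.
α = ((-130)·4 − 21·(-22))/91 = -58/91; β = (133·(-22) − 21·(-130))/91 = -28/13.
At t = 5: ŷ = (-58/91)·(5) + (-28/13)·(1) = -486/91.

ŷ = -5.341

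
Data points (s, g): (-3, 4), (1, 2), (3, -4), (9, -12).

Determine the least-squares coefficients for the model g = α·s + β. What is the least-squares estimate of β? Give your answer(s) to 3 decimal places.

β = 1.000

The normal system AᵀA·[α, β]ᵀ = Aᵀg is [[100, 10]; [10, 4]]·[α, β]ᵀ = [-130, -10]ᵀ.
Determinant 100·4 − 10² = 300.
α = ((-130)·4 − 10·(-10))/300 = -7/5; β = (100·(-10) − 10·(-130))/300 = 1.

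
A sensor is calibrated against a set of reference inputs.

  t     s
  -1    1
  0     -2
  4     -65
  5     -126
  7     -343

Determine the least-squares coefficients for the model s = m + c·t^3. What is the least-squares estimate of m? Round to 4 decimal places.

From the data, Σ1 = 5, Σt^3 = 531, Σt^3·t^3 = 137371.
For Aᵀs: Σs = -535, Σt^3·s = -137560.
Normal equations: [[5, 531]; [531, 137371]]·[m, c]ᵀ = [-535, -137560]ᵀ.
Determinant 5·137371 − 531² = 404894.
m = ((-535)·137371 − 531·(-137560))/404894 = -449125/404894; c = (5·(-137560) − 531·(-535))/404894 = -403715/404894.

m = -1.1092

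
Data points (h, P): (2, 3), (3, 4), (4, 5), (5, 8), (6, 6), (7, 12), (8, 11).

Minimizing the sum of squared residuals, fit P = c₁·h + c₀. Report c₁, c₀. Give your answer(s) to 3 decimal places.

With design matrix X, XᵀX = [[203, 35]; [35, 7]] and XᵀP = [286, 49]ᵀ.
Δ = 203·7 − 35² = 196.
c₁ = (286·7 − 35·49)/196 = 41/28; c₀ = (203·49 − 35·286)/196 = -9/28.

c₁ = 1.464, c₀ = -0.321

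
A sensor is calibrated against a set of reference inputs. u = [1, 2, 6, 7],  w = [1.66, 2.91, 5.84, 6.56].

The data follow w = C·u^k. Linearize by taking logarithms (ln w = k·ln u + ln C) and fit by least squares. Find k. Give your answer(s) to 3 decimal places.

Taking logs, ln w = k·ln u + ln C, so regress ln w on ln u.
Σln u = 4.4308, Σ(ln u)² = 7.4774, Σln w = 5.2207, Σln u·ln w = 7.5626.
Equations: 7.4774·k + 4.4308·ln C = 7.5626;  4.4308·k + 4·ln C = 5.2207.
Slope k = (n·Σln u·ln w − Σln u·Σln w)/(n·Σ(ln u)² − (Σln u)²) = (4·7.5626 − 4.4308·5.2207)/10.2775 = 0.69262; ln C = (Σln w − k·Σln u)/n = 0.53795.

k = 0.693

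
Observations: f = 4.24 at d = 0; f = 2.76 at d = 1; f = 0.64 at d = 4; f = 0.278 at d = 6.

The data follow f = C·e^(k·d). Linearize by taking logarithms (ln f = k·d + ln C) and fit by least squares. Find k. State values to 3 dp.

Taking logs, ln f = k·d + ln C, so regress ln f on d.
Sums: Σd = 11.0000, Σ(d)² = 53.0000, Σln f = 0.7334, Σd·ln f = -8.4507.
Normal system: [[53.0000, 11.0000]; [11.0000, 4]]·[k, ln C]ᵀ = [-8.4507, 0.7334]ᵀ.
Slope k = (n·Σd·ln f − Σd·Σln f)/(n·Σ(d)² − (Σd)²) = (4·-8.4507 − 11.0000·0.7334)/91.0000 = -0.46011; ln C = (Σln f − k·Σd)/n = 1.44865.

k = -0.460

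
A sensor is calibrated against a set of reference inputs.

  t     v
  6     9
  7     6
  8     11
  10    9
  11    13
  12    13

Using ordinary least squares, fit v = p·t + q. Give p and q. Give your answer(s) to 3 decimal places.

p = 0.857, q = 2.452

Setting ∂/∂p … = 0 gives: 514·p + 54·q = 573;  54·p + 6·q = 61.
det = 514·6 − 54² = 168.
p = (573·6 − 54·61)/168 = 6/7; q = (514·61 − 54·573)/168 = 103/42.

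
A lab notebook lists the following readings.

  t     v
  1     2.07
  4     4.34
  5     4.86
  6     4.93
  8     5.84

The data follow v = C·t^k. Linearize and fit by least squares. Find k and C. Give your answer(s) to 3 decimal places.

k = 0.499, C = 2.099

With ln vᵢ as the transformed response and ln tᵢ as the regressor:
XᵀX = [[12.0466, 6.8669]; [6.8669, 5]], rhs = [11.1076, 7.1365]ᵀ  (here Σln t = 6.8669, Σ(ln t)² = 12.0466, Σln v = 7.1365, Σln t·ln v = 11.1076).
Δ = 12.0466·5 − (6.8669)² = 13.0781; k = (11.1076·5 − 6.8669·7.1365)/13.0781 = 0.49946, ln C = (12.0466·7.1365 − 6.8669·11.1076)/13.0781 = 0.74136, so C = exp(0.74136) = 2.09879.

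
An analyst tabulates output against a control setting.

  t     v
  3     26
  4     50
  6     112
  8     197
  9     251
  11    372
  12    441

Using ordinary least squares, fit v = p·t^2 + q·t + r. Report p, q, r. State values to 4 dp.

Entries of MᵀM: Σt^2·t^2 = 47667, Σt^2·t = 4607, Σt^2 = 471, Σt·t = 471, Σt = 53, Σ1 = 7.
For Mᵀv: Σt^2·v = 146521, Σt·v = 14169, Σv = 1449.
So MᵀM·[p, q, r]ᵀ = Mᵀv: [[47667, 4607, 471]; [4607, 471, 53]; [471, 53, 7]]·[p, q, r]ᵀ = [146521, 14169, 1449]ᵀ.
Solving the 3×3 system (Gaussian elimination) gives p = 22253/7583, q = 15610/7583, r = -45818/7583.

p = 2.9346, q = 2.0586, r = -6.0422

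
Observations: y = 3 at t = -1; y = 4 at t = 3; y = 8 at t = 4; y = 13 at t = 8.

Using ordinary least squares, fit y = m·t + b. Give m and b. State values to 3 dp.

m = 1.146, b = 2.988

Normal-equation sums: Σt·t = 90, Σt = 14, Σ1 = 4.
For Aᵀy: Σt·y = 145, Σy = 28.
Δ = 90·4 − 14² = 164.
m = (145·4 − 14·28)/164 = 47/41; b = (90·28 − 14·145)/164 = 245/82.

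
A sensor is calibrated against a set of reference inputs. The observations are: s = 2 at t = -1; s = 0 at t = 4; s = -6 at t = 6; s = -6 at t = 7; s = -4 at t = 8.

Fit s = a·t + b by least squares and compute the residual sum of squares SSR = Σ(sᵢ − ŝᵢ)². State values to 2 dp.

Compute the Gram sums: Σt·t = 166, Σt = 24, Σ1 = 5.
For Xᵀs: Σt·s = -112, Σs = -14.
Determinant 166·5 − 24² = 254.
a = ((-112)·5 − 24·(-14))/254 = -112/127; b = (166·(-14) − 24·(-112))/254 = 182/127.
Residuals: -40/127, 266/127, -272/127, -160/127, 206/127; SSR = 1688/127.

SSR = 13.29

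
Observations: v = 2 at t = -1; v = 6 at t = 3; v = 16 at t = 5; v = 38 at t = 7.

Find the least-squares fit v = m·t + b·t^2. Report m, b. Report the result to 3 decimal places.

m = -1.174, b = 0.932

Entries of MᵀM: Σt·t = 84, Σt·t^2 = 494, Σt^2·t^2 = 3108.
And Σt·v = 362, Σt^2·v = 2318.
So MᵀM·[m, b]ᵀ = Mᵀv: [[84, 494]; [494, 3108]]·[m, b]ᵀ = [362, 2318]ᵀ.
Δ = 84·3108 − 494² = 17036.
m = (362·3108 − 494·2318)/17036 = -4999/4259; b = (84·2318 − 494·362)/17036 = 3971/4259.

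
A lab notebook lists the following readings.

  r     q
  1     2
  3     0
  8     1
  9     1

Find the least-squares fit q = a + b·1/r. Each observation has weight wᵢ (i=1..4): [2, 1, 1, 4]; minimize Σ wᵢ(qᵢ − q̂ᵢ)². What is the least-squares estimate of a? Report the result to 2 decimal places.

From the data, Σwᵢ·1 = 8, Σwᵢ·1/r = 209/72, Σwᵢ·1/r·1/r = 11281/5184.
Moment sums: Σwᵢ·q = 9, Σwᵢ·1/r·q = 329/72.
So AᵀWA·[a, b]ᵀ = AᵀWq: [[8, 209/72]; [209/72, 11281/5184]]·[a, b]ᵀ = [9, 329/72]ᵀ.
Eliminating b: (11281/5184)·(row 1) − (209/72)·(row 2) gives (46567/5184)·a = (11281/5184)·9 − (209/72)·(329/72) = 512/81, so a = 32768/46567.
Then b = ((329/72) − (209/72)·(32768/46567))/(11281/5184) = 54072/46567.

a = 0.70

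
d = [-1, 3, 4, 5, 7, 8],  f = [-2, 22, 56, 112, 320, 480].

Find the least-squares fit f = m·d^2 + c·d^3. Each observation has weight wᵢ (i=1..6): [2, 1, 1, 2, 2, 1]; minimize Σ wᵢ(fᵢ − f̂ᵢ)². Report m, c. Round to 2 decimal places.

m = -0.53, c = 1.01

The normal equations are: 10487·m + 73897·c = 68770;  73897·m + 533519·c = 497462.
Eliminating c: 533519·(row 1) − 73897·(row 2) gives 134247144·m = 533519·68770 − 73897·497462 = -70847784, so m = -2951991/5593631.
Then c = (497462 − 73897·(-2951991/5593631))/533519 = 5624471/5593631.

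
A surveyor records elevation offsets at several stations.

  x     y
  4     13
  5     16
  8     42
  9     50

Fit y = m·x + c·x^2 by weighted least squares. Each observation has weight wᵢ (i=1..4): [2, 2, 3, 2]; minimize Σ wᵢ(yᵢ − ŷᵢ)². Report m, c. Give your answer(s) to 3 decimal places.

m = 0.865, c = 0.532

The normal equations are: 436·m + 3372·c = 2172;  3372·m + 27172·c = 17380.
Eliminating c: 27172·(row 1) − 3372·(row 2) gives 476608·m = 27172·2172 − 3372·17380 = 412224, so m = 6441/7447.
Then c = (17380 − 3372·(6441/7447))/27172 = 3964/7447.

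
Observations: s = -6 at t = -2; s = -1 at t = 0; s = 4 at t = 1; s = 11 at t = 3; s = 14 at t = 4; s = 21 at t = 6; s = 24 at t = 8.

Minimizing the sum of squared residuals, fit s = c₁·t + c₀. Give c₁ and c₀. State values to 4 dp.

Entries of XᵀX: Σt·t = 130, Σt = 20, Σ1 = 7.
And Σt·s = 423, Σs = 67.
Normal equations: [[130, 20]; [20, 7]]·[c₁, c₀]ᵀ = [423, 67]ᵀ.
Δ = 130·7 − 20² = 510.
c₁ = (423·7 − 20·67)/510 = 1621/510; c₀ = (130·67 − 20·423)/510 = 25/51.

c₁ = 3.1784, c₀ = 0.4902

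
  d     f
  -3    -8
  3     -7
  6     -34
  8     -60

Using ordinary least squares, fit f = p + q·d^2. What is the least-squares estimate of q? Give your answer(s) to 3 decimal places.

The normal equations are: 4·p + 118·q = -109;  118·p + 5554·q = -5199.
(Σ1 = 4, Σd^2 = 118, Σd^2·d^2 = 5554, Σf = -109, Σd^2·f = -5199.)
Determinant 4·5554 − 118² = 8292.
p = ((-109)·5554 − 118·(-5199))/8292 = 2024/2073; q = (4·(-5199) − 118·(-109))/8292 = -3967/4146.

q = -0.957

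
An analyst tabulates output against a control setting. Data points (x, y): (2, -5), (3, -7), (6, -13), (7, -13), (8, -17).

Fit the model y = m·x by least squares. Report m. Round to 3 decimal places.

m = -2.074

Sums needed: Σx·x = 162.
Right-hand side: Σx·y = -336.
m = (-336)/162 = -2.07407.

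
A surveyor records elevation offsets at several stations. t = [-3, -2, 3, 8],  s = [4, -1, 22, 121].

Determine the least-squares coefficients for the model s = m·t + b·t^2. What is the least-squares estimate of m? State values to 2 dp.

Sums needed: Σt·t = 86, Σt·t^2 = 504, Σt^2·t^2 = 4274.
For Xᵀs: Σt·s = 1024, Σt^2·s = 7974.
So XᵀX·[m, b]ᵀ = Xᵀs: [[86, 504]; [504, 4274]]·[m, b]ᵀ = [1024, 7974]ᵀ.
Δ = 86·4274 − 504² = 113548.
m = (1024·4274 − 504·7974)/113548 = 89420/28387; b = (86·7974 − 504·1024)/113548 = 42417/28387.

m = 3.15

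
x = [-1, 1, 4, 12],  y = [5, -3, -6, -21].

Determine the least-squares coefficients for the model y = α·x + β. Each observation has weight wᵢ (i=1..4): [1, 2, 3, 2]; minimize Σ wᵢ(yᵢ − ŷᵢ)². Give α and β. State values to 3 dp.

Entries of AᵀWA: Σwᵢ·x·x = 339, Σwᵢ·x = 37, Σwᵢ·1 = 8.
For AᵀWy: Σwᵢ·x·y = -587, Σwᵢ·y = -61.
Determinant 339·8 − 37² = 1343.
α = ((-587)·8 − 37·(-61))/1343 = -2439/1343; β = (339·(-61) − 37·(-587))/1343 = 1040/1343.

α = -1.816, β = 0.774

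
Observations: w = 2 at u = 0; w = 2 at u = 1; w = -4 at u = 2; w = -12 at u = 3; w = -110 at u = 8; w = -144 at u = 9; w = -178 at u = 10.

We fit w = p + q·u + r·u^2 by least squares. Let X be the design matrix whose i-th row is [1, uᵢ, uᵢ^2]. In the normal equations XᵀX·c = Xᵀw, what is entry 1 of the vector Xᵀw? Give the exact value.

Entry 1 ↔ basis 1, so (Xᵀw)_{1} = Σᵢ wᵢ = (1)·(2) + (1)·(2) + (1)·(-4) + (1)·(-12) + (1)·(-110) + (1)·(-144) + (1)·(-178) = -444.

-444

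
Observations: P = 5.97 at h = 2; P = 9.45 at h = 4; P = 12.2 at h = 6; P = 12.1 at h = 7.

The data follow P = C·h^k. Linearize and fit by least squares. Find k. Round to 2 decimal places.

Let Y = ln P. Fitting Y = k·ln h + ln C by least squares:
Σln h = 5.8171, Σ(ln h)² = 9.3992, Σln P = 9.0274, Σln h·ln P = 13.6856.
Normal system: [[9.3992, 5.8171]; [5.8171, 4]]·[k, ln C]ᵀ = [13.6856, 9.0274]ᵀ.
Slope k = (n·Σln h·ln P − Σln h·Σln P)/(n·Σ(ln h)² − (Σln h)²) = (4·13.6856 − 5.8171·9.0274)/3.7582 = 0.59315; ln C = (Σln P − k·Σln h)/n = 1.39424.

k = 0.59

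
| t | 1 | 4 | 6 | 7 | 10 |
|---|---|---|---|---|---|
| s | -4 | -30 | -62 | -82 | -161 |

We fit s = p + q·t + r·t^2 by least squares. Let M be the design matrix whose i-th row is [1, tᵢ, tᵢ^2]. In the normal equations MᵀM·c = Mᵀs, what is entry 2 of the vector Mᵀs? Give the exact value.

Entry 2 ↔ basis t, so (Mᵀs)_{2} = Σᵢ (t)·sᵢ = (1)·(-4) + (4)·(-30) + (6)·(-62) + (7)·(-82) + (10)·(-161) = -2680.

-2680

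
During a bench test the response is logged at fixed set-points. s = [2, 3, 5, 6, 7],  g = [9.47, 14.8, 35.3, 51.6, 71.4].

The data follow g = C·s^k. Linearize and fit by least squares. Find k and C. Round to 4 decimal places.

Let Y = ln g. Fitting Y = k·ln s + ln C by least squares:
Over the data: Σln s = 7.1389, Σ(ln s)² = 11.2747, Σln g = 16.7185, Σln s·ln g = 25.6260.
Normal system: [[11.2747, 7.1389]; [7.1389, 5]]·[k, ln C]ᵀ = [25.6260, 16.7185]ᵀ.
Δ = 11.2747·5 − (7.1389)² = 5.4099; k = (25.6260·5 − 7.1389·16.7185)/5.4099 = 1.62284, ln C = (11.2747·16.7185 − 7.1389·25.6260)/5.4099 = 1.02664, so C = exp(1.02664) = 2.79166.

k = 1.6228, C = 2.7917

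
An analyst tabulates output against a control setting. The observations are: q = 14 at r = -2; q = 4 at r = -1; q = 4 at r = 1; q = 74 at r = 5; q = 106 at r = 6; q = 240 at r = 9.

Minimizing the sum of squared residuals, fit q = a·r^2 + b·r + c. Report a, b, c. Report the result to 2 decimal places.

a = 2.99, b = -0.41, c = 1.04

With design matrix X, XᵀX = [[8500, 1062, 148]; [1062, 148, 18]; [148, 18, 6]] and Xᵀq = [25170, 3138, 442]ᵀ.
Row-reducing yields a = 33197/11087, b = -4533/11087, c = 11482/11087.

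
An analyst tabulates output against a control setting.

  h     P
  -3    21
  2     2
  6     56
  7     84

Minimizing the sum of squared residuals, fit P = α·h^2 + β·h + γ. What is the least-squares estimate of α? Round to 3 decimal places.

α = 2.023

Entries of AᵀA: Σh^2·h^2 = 3794, Σh^2·h = 540, Σh^2 = 98, Σh·h = 98, Σh = 12, Σ1 = 4.
Moment sums: Σh^2·P = 6329, Σh·P = 865, ΣP = 163.
AᵀA·[α, β, γ]ᵀ = AᵀP becomes [[3794, 540, 98]; [540, 98, 12]; [98, 12, 4]]·[α, β, γ]ᵀ = [6329, 865, 163]ᵀ.
Solving the 3×3 system (Gaussian elimination) gives α = 951/470, β = -923/470, γ = -689/235.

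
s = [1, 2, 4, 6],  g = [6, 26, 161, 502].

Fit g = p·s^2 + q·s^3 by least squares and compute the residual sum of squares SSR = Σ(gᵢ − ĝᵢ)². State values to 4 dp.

Normal-equation sums: Σs^2·s^2 = 1569, Σs^2·s^3 = 8833, Σs^3·s^3 = 50817.
For Aᵀg: Σs^2·g = 20758, Σs^3·g = 118950.
Determinant 1569·50817 − 8833² = 1709984.
p = (20758·50817 − 8833·118950)/1709984 = 260871/106874; q = (1569·118950 − 8833·20758)/1709984 = 204821/106874.
Residuals: 87776/53437, 48336/53437, -37883/53437, 9028/53437; SSR = 216285/53437.

SSR = 4.0475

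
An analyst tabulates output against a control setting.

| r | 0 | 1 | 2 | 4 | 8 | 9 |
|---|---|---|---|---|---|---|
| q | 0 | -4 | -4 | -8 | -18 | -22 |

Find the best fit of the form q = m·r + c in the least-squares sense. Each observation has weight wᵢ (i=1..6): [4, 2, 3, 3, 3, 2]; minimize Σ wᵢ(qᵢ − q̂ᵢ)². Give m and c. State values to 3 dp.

AᵀWA·[m, c]ᵀ = AᵀWq reads: 416·m + 62·c = -956;  62·m + 17·c = -142.
(Σwᵢ·r·r = 416, Σwᵢ·r = 62, Σwᵢ·1 = 17, Σwᵢ·r·q = -956, Σwᵢ·q = -142.)
Eliminating c: 17·(row 1) − 62·(row 2) gives 3228·m = 17·(-956) − 62·(-142) = -7448, so m = -1862/807.
Then c = ((-142) − 62·(-1862/807))/17 = 50/807.

m = -2.307, c = 0.062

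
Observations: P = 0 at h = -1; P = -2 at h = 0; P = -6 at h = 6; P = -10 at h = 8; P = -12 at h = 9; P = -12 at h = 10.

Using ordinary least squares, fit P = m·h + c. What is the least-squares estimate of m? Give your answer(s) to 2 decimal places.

The normal equations are: 282·m + 32·c = -344;  32·m + 6·c = -42.
Determinant 282·6 − 32² = 668.
m = ((-344)·6 − 32·(-42))/668 = -180/167; c = (282·(-42) − 32·(-344))/668 = -209/167.

m = -1.08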